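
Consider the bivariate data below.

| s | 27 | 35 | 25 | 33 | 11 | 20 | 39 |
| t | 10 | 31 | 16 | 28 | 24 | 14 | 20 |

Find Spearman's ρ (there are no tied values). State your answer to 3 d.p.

Rank s: 4, 6, 3, 5, 1, 2, 7
Rank t: 1, 7, 3, 6, 5, 2, 4
d = rank(s) − rank(t): 3, -1, 0, -1, -4, 0, 3; Σd² = 36
ρ = 1 − 6Σd² / [n(n²−1)] = 1 − 6×36 / (7×48) = 1 − 216/336 ≈ 0.357

0.357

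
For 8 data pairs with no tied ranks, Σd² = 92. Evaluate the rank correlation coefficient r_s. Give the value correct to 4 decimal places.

-0.0952

ρ = 1 − 6Σd² / [n(n²−1)] = 1 − 6×92 / (8×63)
  = 1 − 552/504 = 1 − 1.09524 ≈ -0.0952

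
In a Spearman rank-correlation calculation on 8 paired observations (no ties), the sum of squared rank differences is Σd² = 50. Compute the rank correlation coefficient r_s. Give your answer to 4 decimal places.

0.4048

ρ = 1 − 6Σd² / [n(n²−1)] = 1 − 6×50 / (8×63)
  = 1 − 300/504 = 1 − 0.59524 ≈ 0.4048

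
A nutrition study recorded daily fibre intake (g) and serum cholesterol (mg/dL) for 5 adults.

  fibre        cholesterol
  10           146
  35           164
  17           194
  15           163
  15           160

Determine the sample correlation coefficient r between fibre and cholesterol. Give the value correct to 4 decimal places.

0.1867

n = 5, Σx = 92, Σy = 827, Σx² = 2064, Σy² = 138017, Σxy = 15343
nΣxy − ΣxΣy = 76715 − 76084 = 631
nΣx² − (Σx)² = 10320 − 8464 = 1856; nΣy² − (Σy)² = 690085 − 683929 = 6156
r = 631 / √(1856 × 6156) = 631 / 3380.1680 ≈ 0.1867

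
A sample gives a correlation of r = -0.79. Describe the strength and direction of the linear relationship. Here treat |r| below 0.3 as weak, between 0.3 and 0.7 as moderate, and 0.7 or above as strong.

strong negative

r = -0.79 < 0 so the relationship is negative.
|r| = 0.79, which falls in the strong range.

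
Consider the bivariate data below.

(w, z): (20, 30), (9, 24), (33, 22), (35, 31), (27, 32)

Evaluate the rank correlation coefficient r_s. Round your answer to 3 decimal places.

Rank w: 2, 1, 4, 5, 3
Rank z: 3, 2, 1, 4, 5
d = rank(w) − rank(z): -1, -1, 3, 1, -2; Σd² = 16
ρ = 1 − 6Σd² / [n(n²−1)] = 1 − 6×16 / (5×24) = 1 − 96/120 ≈ 0.200

0.200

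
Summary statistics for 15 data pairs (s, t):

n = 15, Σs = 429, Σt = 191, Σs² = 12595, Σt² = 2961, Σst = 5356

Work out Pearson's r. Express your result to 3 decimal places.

-0.257

r = (nΣst − ΣsΣt) / √[(nΣs² − (Σs)²)(nΣt² − (Σt)²)]
Numerator: 15×5356 − 429×191 = -1599
Denominator: √[(188925 − 184041)(44415 − 36481)] = √[4884 × 7934] = 6224.9222
r = -1599 / 6224.9222 ≈ -0.257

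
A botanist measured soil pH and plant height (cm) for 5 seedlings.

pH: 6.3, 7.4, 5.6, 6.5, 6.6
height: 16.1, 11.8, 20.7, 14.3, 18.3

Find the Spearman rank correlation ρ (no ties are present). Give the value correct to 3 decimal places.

Rank pH: 2, 5, 1, 3, 4
Rank height: 3, 1, 5, 2, 4
d = rank(pH) − rank(height): -1, 4, -4, 1, 0; Σd² = 34
ρ = 1 − 6Σd² / [n(n²−1)] = 1 − 6×34 / (5×24) = 1 − 204/120 ≈ -0.700

-0.700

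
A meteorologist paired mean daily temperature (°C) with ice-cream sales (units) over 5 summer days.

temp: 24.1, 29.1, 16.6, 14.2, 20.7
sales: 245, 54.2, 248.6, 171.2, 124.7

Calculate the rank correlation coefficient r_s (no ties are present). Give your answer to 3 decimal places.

-0.500

Rank temp: 4, 5, 2, 1, 3
Rank sales: 4, 1, 5, 3, 2
d = rank(temp) − rank(sales): 0, 4, -3, -2, 1; Σd² = 30
ρ = 1 − 6Σd² / [n(n²−1)] = 1 − 6×30 / (5×24) = 1 − 180/120 ≈ -0.500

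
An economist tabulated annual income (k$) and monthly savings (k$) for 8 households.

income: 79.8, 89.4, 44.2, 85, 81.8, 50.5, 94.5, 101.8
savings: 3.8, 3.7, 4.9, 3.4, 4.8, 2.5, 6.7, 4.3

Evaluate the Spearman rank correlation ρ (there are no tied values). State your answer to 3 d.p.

Rank income: 3, 6, 1, 5, 4, 2, 7, 8
Rank savings: 4, 3, 7, 2, 6, 1, 8, 5
d = rank(income) − rank(savings): -1, 3, -6, 3, -2, 1, -1, 3; Σd² = 70
ρ = 1 − 6Σd² / [n(n²−1)] = 1 − 6×70 / (8×63) = 1 − 420/504 ≈ 0.167

0.167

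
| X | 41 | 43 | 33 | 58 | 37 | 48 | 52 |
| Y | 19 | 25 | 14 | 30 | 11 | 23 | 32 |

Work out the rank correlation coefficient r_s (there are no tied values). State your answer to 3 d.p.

Rank X: 3, 4, 1, 7, 2, 5, 6
Rank Y: 3, 5, 2, 6, 1, 4, 7
d = rank(X) − rank(Y): 0, -1, -1, 1, 1, 1, -1; Σd² = 6
ρ = 1 − 6Σd² / [n(n²−1)] = 1 − 6×6 / (7×48) = 1 − 36/336 ≈ 0.893

0.893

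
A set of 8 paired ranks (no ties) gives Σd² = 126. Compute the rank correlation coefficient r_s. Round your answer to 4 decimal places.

-0.5000

ρ = 1 − 6Σd² / [n(n²−1)] = 1 − 6×126 / (8×63)
  = 1 − 756/504 = 1 − 1.50000 ≈ -0.5000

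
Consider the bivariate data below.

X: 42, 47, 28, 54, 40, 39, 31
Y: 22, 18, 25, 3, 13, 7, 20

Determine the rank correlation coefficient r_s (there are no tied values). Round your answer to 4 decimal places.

Rank X: 5, 6, 1, 7, 4, 3, 2
Rank Y: 6, 4, 7, 1, 3, 2, 5
d = rank(X) − rank(Y): -1, 2, -6, 6, 1, 1, -3; Σd² = 88
ρ = 1 − 6Σd² / [n(n²−1)] = 1 − 6×88 / (7×48) = 1 − 528/336 ≈ -0.5714

-0.5714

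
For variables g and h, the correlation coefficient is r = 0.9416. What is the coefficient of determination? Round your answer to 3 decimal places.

r² = (0.9416)² = 0.887

0.887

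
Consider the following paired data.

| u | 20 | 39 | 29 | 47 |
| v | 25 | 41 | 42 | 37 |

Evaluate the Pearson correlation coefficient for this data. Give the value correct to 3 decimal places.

0.589

n = 4, Σu = 135, Σv = 145, Σu² = 4971, Σv² = 5439, Σuv = 5056
nΣuv − ΣuΣv = 20224 − 19575 = 649
nΣu² − (Σu)² = 19884 − 18225 = 1659; nΣv² − (Σv)² = 21756 − 21025 = 731
r = 649 / √(1659 × 731) = 649 / 1101.2398 ≈ 0.589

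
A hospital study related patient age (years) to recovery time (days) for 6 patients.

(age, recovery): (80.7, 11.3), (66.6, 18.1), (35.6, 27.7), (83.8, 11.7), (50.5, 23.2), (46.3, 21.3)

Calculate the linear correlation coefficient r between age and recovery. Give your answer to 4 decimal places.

-0.9783

n = 6, Σx = 363.5, Σy = 113.3, Σx² = 23931.79, Σy² = 2351.41, Σxy = 6241.74
nΣxy − ΣxΣy = 37450.44 − 41184.55 = -3734.11
nΣx² − (Σx)² = 143590.74 − 132132.25 = 11458.49; nΣy² − (Σy)² = 14108.46 − 12836.89 = 1271.57
r = -3734.11 / √(11458.49 × 1271.57) = -3734.11 / 3817.1026 ≈ -0.9783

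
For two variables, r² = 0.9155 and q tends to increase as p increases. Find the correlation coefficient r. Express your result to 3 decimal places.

0.957

|r| = √0.9155 = 0.957
The association is positive, so r = 0.957.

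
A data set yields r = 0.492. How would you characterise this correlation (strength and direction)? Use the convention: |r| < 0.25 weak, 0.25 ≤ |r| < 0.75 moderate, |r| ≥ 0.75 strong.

moderate positive

r = 0.492 > 0 so the relationship is positive.
|r| = 0.492, which falls in the moderate range.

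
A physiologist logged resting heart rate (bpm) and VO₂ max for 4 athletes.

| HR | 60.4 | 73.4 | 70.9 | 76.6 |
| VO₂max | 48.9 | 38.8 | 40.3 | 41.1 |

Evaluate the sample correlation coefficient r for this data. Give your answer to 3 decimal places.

-0.893

n = 4, Σx = 281.3, Σy = 169.1, Σx² = 19930.09, Σy² = 7209.95, Σxy = 11807.01
nΣxy − ΣxΣy = 47228.04 − 47567.83 = -339.79
nΣx² − (Σx)² = 79720.36 − 79129.69 = 590.67; nΣy² − (Σy)² = 28839.8 − 28594.81 = 244.99
r = -339.79 / √(590.67 × 244.99) = -339.79 / 380.4054 ≈ -0.893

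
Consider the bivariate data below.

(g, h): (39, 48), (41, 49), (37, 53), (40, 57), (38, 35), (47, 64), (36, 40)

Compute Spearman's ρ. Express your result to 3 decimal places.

0.643

Rank g: 4, 6, 2, 5, 3, 7, 1
Rank h: 3, 4, 5, 6, 1, 7, 2
d = rank(g) − rank(h): 1, 2, -3, -1, 2, 0, -1; Σd² = 20
ρ = 1 − 6Σd² / [n(n²−1)] = 1 − 6×20 / (7×48) = 1 − 120/336 ≈ 0.643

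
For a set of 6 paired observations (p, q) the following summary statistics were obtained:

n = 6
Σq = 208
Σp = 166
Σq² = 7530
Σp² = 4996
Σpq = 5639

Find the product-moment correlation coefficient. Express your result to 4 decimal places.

-0.3223

r = (nΣpq − ΣpΣq) / √[(nΣp² − (Σp)²)(nΣq² − (Σq)²)]
Numerator: 6×5639 − 166×208 = -694
Denominator: √[(29976 − 27556)(45180 − 43264)] = √[2420 × 1916] = 2153.3044
r = -694 / 2153.3044 ≈ -0.3223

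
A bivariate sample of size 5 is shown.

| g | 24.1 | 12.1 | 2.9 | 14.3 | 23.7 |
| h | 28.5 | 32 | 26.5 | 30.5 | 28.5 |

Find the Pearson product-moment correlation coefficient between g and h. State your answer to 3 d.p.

n = 5, Σg = 77.1, Σh = 146, Σg² = 1501.81, Σh² = 4281, Σgh = 2262.5
nΣgh − ΣgΣh = 11312.5 − 11256.6 = 55.9
nΣg² − (Σg)² = 7509.05 − 5944.41 = 1564.64; nΣh² − (Σh)² = 21405 − 21316 = 89
r = 55.9 / √(1564.64 × 89) = 55.9 / 373.1661 ≈ 0.150

0.150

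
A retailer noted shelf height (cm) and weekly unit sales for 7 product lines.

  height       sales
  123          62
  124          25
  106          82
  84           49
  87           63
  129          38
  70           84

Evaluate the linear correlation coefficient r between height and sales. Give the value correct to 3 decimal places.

n = 7, Σx = 723, Σy = 403, Σx² = 77907, Σy² = 26063, Σxy = 39797
nΣxy − ΣxΣy = 278579 − 291369 = -12790
nΣx² − (Σx)² = 545349 − 522729 = 22620; nΣy² − (Σy)² = 182441 − 162409 = 20032
r = -12790 / √(22620 × 20032) = -12790 / 21286.7057 ≈ -0.601

-0.601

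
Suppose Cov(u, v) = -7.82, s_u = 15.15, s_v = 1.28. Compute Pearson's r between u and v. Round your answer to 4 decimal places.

r = Cov(u,v) / (s_u · s_v) = -7.82 / (15.15 × 1.28)
  = -7.82 / 19.3920 ≈ -0.4033

-0.4033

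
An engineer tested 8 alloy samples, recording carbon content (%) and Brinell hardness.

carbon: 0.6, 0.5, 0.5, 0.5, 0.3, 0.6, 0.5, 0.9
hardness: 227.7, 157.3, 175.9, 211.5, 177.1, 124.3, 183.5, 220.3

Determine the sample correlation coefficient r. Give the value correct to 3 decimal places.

n = 8, Σx = 4.4, Σy = 1477.6, Σx² = 2.62, Σy² = 281282.88, Σxy = 826.7
nΣxy − ΣxΣy = 6613.6 − 6501.44 = 112.16
nΣx² − (Σx)² = 20.96 − 19.36 = 1.6; nΣy² − (Σy)² = 2250263.04 − 2183301.76 = 66961.28
r = 112.16 / √(1.6 × 66961.28) = 112.16 / 327.3195 ≈ 0.343

0.343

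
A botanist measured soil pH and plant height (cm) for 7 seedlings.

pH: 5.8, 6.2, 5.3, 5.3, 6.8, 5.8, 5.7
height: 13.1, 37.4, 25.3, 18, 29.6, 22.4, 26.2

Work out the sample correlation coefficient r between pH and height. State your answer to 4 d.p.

n = 7, Σx = 40.9, Σy = 172, Σx² = 240.63, Σy² = 4598.82, Σxy = 1017.89
nΣxy − ΣxΣy = 7125.23 − 7034.8 = 90.43
nΣx² − (Σx)² = 1684.41 − 1672.81 = 11.6; nΣy² − (Σy)² = 32191.74 − 29584 = 2607.74
r = 90.43 / √(11.6 × 2607.74) = 90.43 / 173.9247 ≈ 0.5199

0.5199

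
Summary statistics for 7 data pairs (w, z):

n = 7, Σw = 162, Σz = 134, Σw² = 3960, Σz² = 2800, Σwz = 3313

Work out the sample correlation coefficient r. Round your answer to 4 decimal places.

r = (nΣwz − ΣwΣz) / √[(nΣw² − (Σw)²)(nΣz² − (Σz)²)]
Numerator: 7×3313 − 162×134 = 1483
Denominator: √[(27720 − 26244)(19600 − 17956)] = √[1476 × 1644] = 1557.7368
r = 1483 / 1557.7368 ≈ 0.9520

0.9520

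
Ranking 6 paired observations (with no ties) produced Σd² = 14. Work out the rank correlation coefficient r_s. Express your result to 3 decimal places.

ρ = 1 − 6Σd² / [n(n²−1)] = 1 − 6×14 / (6×35)
  = 1 − 84/210 = 1 − 0.4000 ≈ 0.600

0.600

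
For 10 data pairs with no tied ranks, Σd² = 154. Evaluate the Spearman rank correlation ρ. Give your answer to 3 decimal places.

0.067

ρ = 1 − 6Σd² / [n(n²−1)] = 1 − 6×154 / (10×99)
  = 1 − 924/990 = 1 − 0.9333 ≈ 0.067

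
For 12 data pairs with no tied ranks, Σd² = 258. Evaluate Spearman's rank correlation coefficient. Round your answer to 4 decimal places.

ρ = 1 − 6Σd² / [n(n²−1)] = 1 − 6×258 / (12×143)
  = 1 − 1548/1716 = 1 − 0.90210 ≈ 0.0979

0.0979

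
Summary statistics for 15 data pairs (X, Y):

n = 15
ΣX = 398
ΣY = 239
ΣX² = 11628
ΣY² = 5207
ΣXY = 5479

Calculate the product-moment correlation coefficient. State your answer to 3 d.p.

-0.706

r = (nΣXY − ΣXΣY) / √[(nΣX² − (ΣX)²)(nΣY² − (ΣY)²)]
Numerator: 15×5479 − 398×239 = -12937
Denominator: √[(174420 − 158404)(78105 − 57121)] = √[16016 × 20984] = 18332.4778
r = -12937 / 18332.4778 ≈ -0.706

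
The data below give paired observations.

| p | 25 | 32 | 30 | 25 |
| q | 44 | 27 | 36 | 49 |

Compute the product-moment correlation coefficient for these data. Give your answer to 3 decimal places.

-0.963

n = 4, Σp = 112, Σq = 156, Σp² = 3174, Σq² = 6362, Σpq = 4269
nΣpq − ΣpΣq = 17076 − 17472 = -396
nΣp² − (Σp)² = 12696 − 12544 = 152; nΣq² − (Σq)² = 25448 − 24336 = 1112
r = -396 / √(152 × 1112) = -396 / 411.1253 ≈ -0.963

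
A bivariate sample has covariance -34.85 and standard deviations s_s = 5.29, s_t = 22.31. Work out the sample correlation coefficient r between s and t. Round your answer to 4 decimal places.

r = Cov(s,t) / (s_s · s_t) = -34.85 / (5.29 × 22.31)
  = -34.85 / 118.0199 ≈ -0.2953

-0.2953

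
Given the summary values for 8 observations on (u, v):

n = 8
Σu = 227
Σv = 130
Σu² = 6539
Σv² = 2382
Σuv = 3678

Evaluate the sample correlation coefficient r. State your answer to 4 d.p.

r = (nΣuv − ΣuΣv) / √[(nΣu² − (Σu)²)(nΣv² − (Σv)²)]
Numerator: 8×3678 − 227×130 = -86
Denominator: √[(52312 − 51529)(19056 − 16900)] = √[783 × 2156] = 1299.2875
r = -86 / 1299.2875 ≈ -0.0662

-0.0662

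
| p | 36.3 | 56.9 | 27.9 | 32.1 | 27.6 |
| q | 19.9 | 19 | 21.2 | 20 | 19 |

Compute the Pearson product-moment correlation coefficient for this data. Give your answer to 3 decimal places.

-0.503

n = 5, Σp = 180.8, Σq = 99.1, Σp² = 7125.88, Σq² = 1967.45, Σpq = 3561.35
nΣpq − ΣpΣq = 17806.75 − 17917.28 = -110.53
nΣp² − (Σp)² = 35629.4 − 32688.64 = 2940.76; nΣq² − (Σq)² = 9837.25 − 9820.81 = 16.44
r = -110.53 / √(2940.76 × 16.44) = -110.53 / 219.8775 ≈ -0.503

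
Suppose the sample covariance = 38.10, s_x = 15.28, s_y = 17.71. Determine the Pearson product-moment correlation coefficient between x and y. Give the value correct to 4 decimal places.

0.1408

r = Cov(x,y) / (s_x · s_y) = 38.10 / (15.28 × 17.71)
  = 38.10 / 270.6088 ≈ 0.1408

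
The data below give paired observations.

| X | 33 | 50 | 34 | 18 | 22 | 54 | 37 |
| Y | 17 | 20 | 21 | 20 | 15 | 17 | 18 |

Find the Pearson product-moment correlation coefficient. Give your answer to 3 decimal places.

0.083

n = 7, ΣX = 248, ΣY = 128, ΣX² = 9838, ΣY² = 2368, ΣXY = 4549
nΣXY − ΣXΣY = 31843 − 31744 = 99
nΣX² − (ΣX)² = 68866 − 61504 = 7362; nΣY² − (ΣY)² = 16576 − 16384 = 192
r = 99 / √(7362 × 192) = 99 / 1188.9087 ≈ 0.083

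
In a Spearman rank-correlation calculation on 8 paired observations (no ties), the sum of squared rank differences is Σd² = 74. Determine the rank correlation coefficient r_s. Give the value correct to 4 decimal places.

0.1190

ρ = 1 − 6Σd² / [n(n²−1)] = 1 − 6×74 / (8×63)
  = 1 − 444/504 = 1 − 0.88095 ≈ 0.1190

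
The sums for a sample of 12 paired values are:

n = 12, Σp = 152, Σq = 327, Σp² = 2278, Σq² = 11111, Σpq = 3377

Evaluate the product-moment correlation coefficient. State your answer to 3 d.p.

-0.868

r = (nΣpq − ΣpΣq) / √[(nΣp² − (Σp)²)(nΣq² − (Σq)²)]
Numerator: 12×3377 − 152×327 = -9180
Denominator: √[(27336 − 23104)(133332 − 106929)] = √[4232 × 26403] = 10570.5958
r = -9180 / 10570.5958 ≈ -0.868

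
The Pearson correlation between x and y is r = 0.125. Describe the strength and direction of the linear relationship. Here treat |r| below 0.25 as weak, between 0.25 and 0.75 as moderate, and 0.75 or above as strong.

weak positive

r = 0.125 > 0 so the relationship is positive.
|r| = 0.125, which falls in the weak range.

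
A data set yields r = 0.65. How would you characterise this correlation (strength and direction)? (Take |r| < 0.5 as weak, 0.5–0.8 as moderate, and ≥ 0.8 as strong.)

r = 0.65 > 0 so the relationship is positive.
|r| = 0.65, which falls in the moderate range.

moderate positive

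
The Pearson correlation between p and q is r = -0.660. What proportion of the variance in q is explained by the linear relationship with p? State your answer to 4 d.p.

r² = (-0.660)² = 0.4356

0.4356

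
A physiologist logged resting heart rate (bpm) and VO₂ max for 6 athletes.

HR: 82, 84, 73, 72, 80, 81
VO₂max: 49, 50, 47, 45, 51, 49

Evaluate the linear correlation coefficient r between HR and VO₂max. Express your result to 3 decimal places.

n = 6, Σx = 472, Σy = 291, Σx² = 37254, Σy² = 14137, Σxy = 22938
nΣxy − ΣxΣy = 137628 − 137352 = 276
nΣx² − (Σx)² = 223524 − 222784 = 740; nΣy² − (Σy)² = 84822 − 84681 = 141
r = 276 / √(740 × 141) = 276 / 323.0170 ≈ 0.854

0.854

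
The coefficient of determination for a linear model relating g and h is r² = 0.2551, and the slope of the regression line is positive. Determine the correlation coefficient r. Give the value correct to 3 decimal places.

|r| = √0.2551 = 0.505
The association is positive, so r = 0.505.

0.505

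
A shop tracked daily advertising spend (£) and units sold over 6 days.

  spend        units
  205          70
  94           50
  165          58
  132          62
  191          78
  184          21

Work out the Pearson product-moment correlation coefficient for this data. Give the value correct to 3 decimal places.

n = 6, Σx = 971, Σy = 339, Σx² = 165847, Σy² = 21133, Σxy = 55566
nΣxy − ΣxΣy = 333396 − 329169 = 4227
nΣx² − (Σx)² = 995082 − 942841 = 52241; nΣy² − (Σy)² = 126798 − 114921 = 11877
r = 4227 / √(52241 × 11877) = 4227 / 24909.1621 ≈ 0.170

0.170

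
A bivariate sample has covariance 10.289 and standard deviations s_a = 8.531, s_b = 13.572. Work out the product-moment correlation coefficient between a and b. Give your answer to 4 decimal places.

0.0889

r = Cov(a,b) / (s_a · s_b) = 10.289 / (8.531 × 13.572)
  = 10.289 / 115.7827 ≈ 0.0889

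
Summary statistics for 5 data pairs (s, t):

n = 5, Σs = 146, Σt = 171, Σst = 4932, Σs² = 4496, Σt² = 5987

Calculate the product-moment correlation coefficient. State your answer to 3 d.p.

-0.340

r = (nΣst − ΣsΣt) / √[(nΣs² − (Σs)²)(nΣt² − (Σt)²)]
Numerator: 5×4932 − 146×171 = -306
Denominator: √[(22480 − 21316)(29935 − 29241)] = √[1164 × 694] = 898.7858
r = -306 / 898.7858 ≈ -0.340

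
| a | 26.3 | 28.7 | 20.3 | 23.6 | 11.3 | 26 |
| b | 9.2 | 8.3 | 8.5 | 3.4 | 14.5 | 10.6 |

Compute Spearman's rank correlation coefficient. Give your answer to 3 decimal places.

Rank a: 5, 6, 2, 3, 1, 4
Rank b: 4, 2, 3, 1, 6, 5
d = rank(a) − rank(b): 1, 4, -1, 2, -5, -1; Σd² = 48
ρ = 1 − 6Σd² / [n(n²−1)] = 1 − 6×48 / (6×35) = 1 − 288/210 ≈ -0.371

-0.371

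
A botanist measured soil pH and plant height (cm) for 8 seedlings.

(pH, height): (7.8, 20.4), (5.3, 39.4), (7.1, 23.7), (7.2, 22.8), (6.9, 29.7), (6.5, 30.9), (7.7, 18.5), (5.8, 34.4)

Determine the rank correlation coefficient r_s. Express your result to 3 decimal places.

-0.976

Rank pH: 8, 1, 5, 6, 4, 3, 7, 2
Rank height: 2, 8, 4, 3, 5, 6, 1, 7
d = rank(pH) − rank(height): 6, -7, 1, 3, -1, -3, 6, -5; Σd² = 166
ρ = 1 − 6Σd² / [n(n²−1)] = 1 − 6×166 / (8×63) = 1 − 996/504 ≈ -0.976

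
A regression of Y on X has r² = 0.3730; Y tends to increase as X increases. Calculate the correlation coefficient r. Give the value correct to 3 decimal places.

0.611

|r| = √0.3730 = 0.611
The association is positive, so r = 0.611.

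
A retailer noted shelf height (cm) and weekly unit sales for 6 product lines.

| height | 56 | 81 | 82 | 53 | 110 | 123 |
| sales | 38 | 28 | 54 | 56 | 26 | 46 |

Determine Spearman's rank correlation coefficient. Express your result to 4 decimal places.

-0.3714

Rank height: 2, 3, 4, 1, 5, 6
Rank sales: 3, 2, 5, 6, 1, 4
d = rank(height) − rank(sales): -1, 1, -1, -5, 4, 2; Σd² = 48
ρ = 1 − 6Σd² / [n(n²−1)] = 1 − 6×48 / (6×35) = 1 − 288/210 ≈ -0.3714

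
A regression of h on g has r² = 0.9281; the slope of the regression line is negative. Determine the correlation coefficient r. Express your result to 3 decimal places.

|r| = √0.9281 = 0.963
The association is negative, so r = −0.963.

-0.963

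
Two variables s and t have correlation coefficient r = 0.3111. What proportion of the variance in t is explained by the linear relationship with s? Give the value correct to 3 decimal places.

0.097

r² = (0.3111)² = 0.097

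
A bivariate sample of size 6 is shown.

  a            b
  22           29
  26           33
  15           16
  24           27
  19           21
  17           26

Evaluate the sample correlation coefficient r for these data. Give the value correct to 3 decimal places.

0.856

n = 6, Σa = 123, Σb = 152, Σa² = 2611, Σb² = 4032, Σab = 3225
nΣab − ΣaΣb = 19350 − 18696 = 654
nΣa² − (Σa)² = 15666 − 15129 = 537; nΣb² − (Σb)² = 24192 − 23104 = 1088
r = 654 / √(537 × 1088) = 654 / 764.3664 ≈ 0.856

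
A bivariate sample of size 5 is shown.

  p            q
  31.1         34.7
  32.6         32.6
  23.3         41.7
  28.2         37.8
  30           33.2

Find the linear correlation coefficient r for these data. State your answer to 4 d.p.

-0.9558

n = 5, Σp = 145.2, Σq = 180, Σp² = 4268.1, Σq² = 6536.82, Σpq = 5175.5
nΣpq − ΣpΣq = 25877.5 − 26136 = -258.5
nΣp² − (Σp)² = 21340.5 − 21083.04 = 257.46; nΣq² − (Σq)² = 32684.1 − 32400 = 284.1
r = -258.5 / √(257.46 × 284.1) = -258.5 / 270.4522 ≈ -0.9558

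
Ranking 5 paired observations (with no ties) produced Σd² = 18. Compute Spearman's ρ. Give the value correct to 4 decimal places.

ρ = 1 − 6Σd² / [n(n²−1)] = 1 − 6×18 / (5×24)
  = 1 − 108/120 = 1 − 0.90000 ≈ 0.1000

0.1000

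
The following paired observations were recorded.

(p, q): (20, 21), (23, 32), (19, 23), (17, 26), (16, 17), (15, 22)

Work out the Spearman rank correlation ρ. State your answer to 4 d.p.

Rank p: 5, 6, 4, 3, 2, 1
Rank q: 2, 6, 4, 5, 1, 3
d = rank(p) − rank(q): 3, 0, 0, -2, 1, -2; Σd² = 18
ρ = 1 − 6Σd² / [n(n²−1)] = 1 − 6×18 / (6×35) = 1 − 108/210 ≈ 0.4857

0.4857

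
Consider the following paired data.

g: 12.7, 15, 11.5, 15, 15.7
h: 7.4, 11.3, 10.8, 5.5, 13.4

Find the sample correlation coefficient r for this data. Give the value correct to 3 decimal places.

n = 5, Σg = 69.9, Σh = 48.4, Σg² = 990.03, Σh² = 508.9, Σgh = 680.56
nΣgh − ΣgΣh = 3402.8 − 3383.16 = 19.64
nΣg² − (Σg)² = 4950.15 − 4886.01 = 64.14; nΣh² − (Σh)² = 2544.5 − 2342.56 = 201.94
r = 19.64 / √(64.14 × 201.94) = 19.64 / 113.8088 ≈ 0.173

0.173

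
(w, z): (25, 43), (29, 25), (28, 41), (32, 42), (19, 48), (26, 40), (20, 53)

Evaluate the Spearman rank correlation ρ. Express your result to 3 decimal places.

Rank w: 3, 6, 5, 7, 1, 4, 2
Rank z: 5, 1, 3, 4, 6, 2, 7
d = rank(w) − rank(z): -2, 5, 2, 3, -5, 2, -5; Σd² = 96
ρ = 1 − 6Σd² / [n(n²−1)] = 1 − 6×96 / (7×48) = 1 − 576/336 ≈ -0.714

-0.714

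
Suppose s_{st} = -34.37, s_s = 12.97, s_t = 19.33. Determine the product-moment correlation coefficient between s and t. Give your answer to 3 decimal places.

-0.137

r = Cov(s,t) / (s_s · s_t) = -34.37 / (12.97 × 19.33)
  = -34.37 / 250.7101 ≈ -0.137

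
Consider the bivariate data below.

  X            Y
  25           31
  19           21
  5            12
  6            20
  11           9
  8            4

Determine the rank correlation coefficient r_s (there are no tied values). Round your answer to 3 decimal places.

Rank X: 6, 5, 1, 2, 4, 3
Rank Y: 6, 5, 3, 4, 2, 1
d = rank(X) − rank(Y): 0, 0, -2, -2, 2, 2; Σd² = 16
ρ = 1 − 6Σd² / [n(n²−1)] = 1 − 6×16 / (6×35) = 1 − 96/210 ≈ 0.543

0.543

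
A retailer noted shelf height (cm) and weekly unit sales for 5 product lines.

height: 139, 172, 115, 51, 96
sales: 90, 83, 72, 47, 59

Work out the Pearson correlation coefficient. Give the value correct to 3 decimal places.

0.912

n = 5, Σx = 573, Σy = 351, Σx² = 73947, Σy² = 25863, Σxy = 43127
nΣxy − ΣxΣy = 215635 − 201123 = 14512
nΣx² − (Σx)² = 369735 − 328329 = 41406; nΣy² − (Σy)² = 129315 − 123201 = 6114
r = 14512 / √(41406 × 6114) = 14512 / 15910.8857 ≈ 0.912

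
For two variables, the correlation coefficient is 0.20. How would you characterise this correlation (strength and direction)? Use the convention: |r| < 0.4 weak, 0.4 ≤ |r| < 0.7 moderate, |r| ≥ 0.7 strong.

weak positive

r = 0.20 > 0 so the relationship is positive.
|r| = 0.20, which falls in the weak range.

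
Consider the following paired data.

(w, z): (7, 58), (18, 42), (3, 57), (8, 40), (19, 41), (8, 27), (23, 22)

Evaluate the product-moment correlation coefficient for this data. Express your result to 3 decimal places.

-0.604

n = 7, Σw = 86, Σz = 287, Σw² = 1400, Σz² = 12871, Σwz = 3154
nΣwz − ΣwΣz = 22078 − 24682 = -2604
nΣw² − (Σw)² = 9800 − 7396 = 2404; nΣz² − (Σz)² = 90097 − 82369 = 7728
r = -2604 / √(2404 × 7728) = -2604 / 4310.2334 ≈ -0.604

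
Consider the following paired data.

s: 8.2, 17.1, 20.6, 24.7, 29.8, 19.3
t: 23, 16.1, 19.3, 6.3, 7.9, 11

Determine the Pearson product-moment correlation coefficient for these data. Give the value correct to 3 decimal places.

n = 6, Σs = 119.7, Σt = 83.6, Σs² = 2654.63, Σt² = 1383.8, Σst = 1464.82
nΣst − ΣsΣt = 8788.92 − 10006.92 = -1218
nΣs² − (Σs)² = 15927.78 − 14328.09 = 1599.69; nΣt² − (Σt)² = 8302.8 − 6988.96 = 1313.84
r = -1218 / √(1599.69 × 1313.84) = -1218 / 1449.7368 ≈ -0.840

-0.840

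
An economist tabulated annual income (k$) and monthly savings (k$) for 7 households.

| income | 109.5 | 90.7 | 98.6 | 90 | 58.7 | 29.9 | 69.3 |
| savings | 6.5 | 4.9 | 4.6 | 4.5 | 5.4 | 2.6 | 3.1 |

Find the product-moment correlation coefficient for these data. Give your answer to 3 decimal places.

0.719

n = 7, Σx = 546.7, Σy = 31.6, Σx² = 47180.89, Σy² = 153.2, Σxy = 2624.29
nΣxy − ΣxΣy = 18370.03 − 17275.72 = 1094.31
nΣx² − (Σx)² = 330266.23 − 298880.89 = 31385.34; nΣy² − (Σy)² = 1072.4 − 998.56 = 73.84
r = 1094.31 / √(31385.34 × 73.84) = 1094.31 / 1522.3316 ≈ 0.719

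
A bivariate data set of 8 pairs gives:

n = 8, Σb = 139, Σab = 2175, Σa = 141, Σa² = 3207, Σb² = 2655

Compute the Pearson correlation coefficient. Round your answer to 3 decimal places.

r = (nΣab − ΣaΣb) / √[(nΣa² − (Σa)²)(nΣb² − (Σb)²)]
Numerator: 8×2175 − 141×139 = -2199
Denominator: √[(25656 − 19881)(21240 − 19321)] = √[5775 × 1919] = 3328.9976
r = -2199 / 3328.9976 ≈ -0.661

-0.661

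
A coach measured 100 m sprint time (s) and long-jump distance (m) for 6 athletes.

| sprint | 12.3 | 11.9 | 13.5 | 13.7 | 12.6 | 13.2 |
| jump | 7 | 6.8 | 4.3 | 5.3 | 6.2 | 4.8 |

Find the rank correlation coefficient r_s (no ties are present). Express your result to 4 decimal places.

Rank sprint: 2, 1, 5, 6, 3, 4
Rank jump: 6, 5, 1, 3, 4, 2
d = rank(sprint) − rank(jump): -4, -4, 4, 3, -1, 2; Σd² = 62
ρ = 1 − 6Σd² / [n(n²−1)] = 1 − 6×62 / (6×35) = 1 − 372/210 ≈ -0.7714

-0.7714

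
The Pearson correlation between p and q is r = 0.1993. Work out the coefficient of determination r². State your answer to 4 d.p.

r² = (0.1993)² = 0.0397

0.0397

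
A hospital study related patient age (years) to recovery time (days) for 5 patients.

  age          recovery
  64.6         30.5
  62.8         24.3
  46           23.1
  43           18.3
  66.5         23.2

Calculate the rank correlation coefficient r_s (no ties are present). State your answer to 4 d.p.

0.7000

Rank age: 4, 3, 2, 1, 5
Rank recovery: 5, 4, 2, 1, 3
d = rank(age) − rank(recovery): -1, -1, 0, 0, 2; Σd² = 6
ρ = 1 − 6Σd² / [n(n²−1)] = 1 − 6×6 / (5×24) = 1 − 36/120 ≈ 0.7000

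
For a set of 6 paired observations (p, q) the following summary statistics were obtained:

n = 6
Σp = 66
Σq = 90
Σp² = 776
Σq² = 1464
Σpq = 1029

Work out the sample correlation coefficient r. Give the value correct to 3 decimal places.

0.517

r = (nΣpq − ΣpΣq) / √[(nΣp² − (Σp)²)(nΣq² − (Σq)²)]
Numerator: 6×1029 − 66×90 = 234
Denominator: √[(4656 − 4356)(8784 − 8100)] = √[300 × 684] = 452.9901
r = 234 / 452.9901 ≈ 0.517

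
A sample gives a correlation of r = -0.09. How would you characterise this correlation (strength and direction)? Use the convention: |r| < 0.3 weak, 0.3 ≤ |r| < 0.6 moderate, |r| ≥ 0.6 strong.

r = -0.09 < 0 so the relationship is negative.
|r| = 0.09, which falls in the weak range.

weak negative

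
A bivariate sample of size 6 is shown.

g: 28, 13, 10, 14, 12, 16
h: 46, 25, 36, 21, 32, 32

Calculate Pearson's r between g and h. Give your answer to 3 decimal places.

0.664

n = 6, Σg = 93, Σh = 192, Σg² = 1649, Σh² = 6526, Σgh = 3163
nΣgh − ΣgΣh = 18978 − 17856 = 1122
nΣg² − (Σg)² = 9894 − 8649 = 1245; nΣh² − (Σh)² = 39156 − 36864 = 2292
r = 1122 / √(1245 × 2292) = 1122 / 1689.2424 ≈ 0.664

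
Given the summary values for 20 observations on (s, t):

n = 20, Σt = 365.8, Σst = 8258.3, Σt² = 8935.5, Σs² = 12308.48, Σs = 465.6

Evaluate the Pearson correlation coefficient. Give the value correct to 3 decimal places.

-0.142

r = (nΣst − ΣsΣt) / √[(nΣs² − (Σs)²)(nΣt² − (Σt)²)]
Numerator: 20×8258.3 − 465.6×365.8 = -5150.48
Denominator: √[(246169.6 − 216783.36)(178710 − 133809.64)] = √[29386.24 × 44900.36] = 36324.2723
r = -5150.48 / 36324.2723 ≈ -0.142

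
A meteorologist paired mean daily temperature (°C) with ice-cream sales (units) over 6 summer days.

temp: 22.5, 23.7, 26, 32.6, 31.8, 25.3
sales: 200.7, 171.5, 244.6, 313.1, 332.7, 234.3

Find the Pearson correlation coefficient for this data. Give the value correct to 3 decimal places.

0.952

n = 6, Σx = 161.9, Σy = 1496.9, Σx² = 4458.03, Σy² = 393139.29, Σxy = 41654.61
nΣxy − ΣxΣy = 249927.66 − 242348.11 = 7579.55
nΣx² − (Σx)² = 26748.18 − 26211.61 = 536.57; nΣy² − (Σy)² = 2358835.74 − 2240709.61 = 118126.13
r = 7579.55 / √(536.57 × 118126.13) = 7579.55 / 7961.3402 ≈ 0.952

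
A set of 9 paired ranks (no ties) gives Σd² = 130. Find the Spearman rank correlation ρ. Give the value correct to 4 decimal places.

-0.0833

ρ = 1 − 6Σd² / [n(n²−1)] = 1 − 6×130 / (9×80)
  = 1 − 780/720 = 1 − 1.08333 ≈ -0.0833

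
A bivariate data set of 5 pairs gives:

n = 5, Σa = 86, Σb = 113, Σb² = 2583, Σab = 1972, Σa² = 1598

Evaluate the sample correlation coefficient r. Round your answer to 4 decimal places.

0.4822

r = (nΣab − ΣaΣb) / √[(nΣa² − (Σa)²)(nΣb² − (Σb)²)]
Numerator: 5×1972 − 86×113 = 142
Denominator: √[(7990 − 7396)(12915 − 12769)] = √[594 × 146] = 294.4894
r = 142 / 294.4894 ≈ 0.4822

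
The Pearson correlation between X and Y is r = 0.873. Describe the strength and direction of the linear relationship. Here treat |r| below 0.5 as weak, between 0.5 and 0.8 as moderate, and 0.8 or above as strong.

strong positive

r = 0.873 > 0 so the relationship is positive.
|r| = 0.873, which falls in the strong range.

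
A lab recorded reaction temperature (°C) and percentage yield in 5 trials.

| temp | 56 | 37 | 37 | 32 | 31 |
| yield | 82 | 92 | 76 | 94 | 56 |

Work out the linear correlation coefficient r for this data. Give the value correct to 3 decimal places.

0.181

n = 5, Σx = 193, Σy = 400, Σx² = 7859, Σy² = 32936, Σxy = 15552
nΣxy − ΣxΣy = 77760 − 77200 = 560
nΣx² − (Σx)² = 39295 − 37249 = 2046; nΣy² − (Σy)² = 164680 − 160000 = 4680
r = 560 / √(2046 × 4680) = 560 / 3094.3949 ≈ 0.181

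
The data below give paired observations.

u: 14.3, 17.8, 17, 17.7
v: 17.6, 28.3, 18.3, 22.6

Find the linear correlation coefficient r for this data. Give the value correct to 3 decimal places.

0.701

n = 4, Σu = 66.8, Σv = 86.8, Σu² = 1123.62, Σv² = 1956.3, Σuv = 1466.54
nΣuv − ΣuΣv = 5866.16 − 5798.24 = 67.92
nΣu² − (Σu)² = 4494.48 − 4462.24 = 32.24; nΣv² − (Σv)² = 7825.2 − 7534.24 = 290.96
r = 67.92 / √(32.24 × 290.96) = 67.92 / 96.8532 ≈ 0.701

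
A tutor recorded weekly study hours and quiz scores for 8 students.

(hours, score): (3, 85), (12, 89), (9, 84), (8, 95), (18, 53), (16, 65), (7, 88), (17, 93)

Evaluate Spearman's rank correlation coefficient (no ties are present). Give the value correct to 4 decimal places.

Rank hours: 1, 5, 4, 3, 8, 6, 2, 7
Rank score: 4, 6, 3, 8, 1, 2, 5, 7
d = rank(hours) − rank(score): -3, -1, 1, -5, 7, 4, -3, 0; Σd² = 110
ρ = 1 − 6Σd² / [n(n²−1)] = 1 − 6×110 / (8×63) = 1 − 660/504 ≈ -0.3095

-0.3095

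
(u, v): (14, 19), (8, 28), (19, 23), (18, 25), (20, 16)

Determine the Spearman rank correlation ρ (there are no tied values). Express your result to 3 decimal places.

Rank u: 2, 1, 4, 3, 5
Rank v: 2, 5, 3, 4, 1
d = rank(u) − rank(v): 0, -4, 1, -1, 4; Σd² = 34
ρ = 1 − 6Σd² / [n(n²−1)] = 1 − 6×34 / (5×24) = 1 − 204/120 ≈ -0.700

-0.700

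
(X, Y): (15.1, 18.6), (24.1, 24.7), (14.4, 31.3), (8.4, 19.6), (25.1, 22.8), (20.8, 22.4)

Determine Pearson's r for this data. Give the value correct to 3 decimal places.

0.156

n = 6, ΣX = 107.9, ΣY = 139.4, ΣX² = 2149.39, ΣY² = 3341.5, ΣXY = 2529.69
nΣXY − ΣXΣY = 15178.14 − 15041.26 = 136.88
nΣX² − (ΣX)² = 12896.34 − 11642.41 = 1253.93; nΣY² − (ΣY)² = 20049 − 19432.36 = 616.64
r = 136.88 / √(1253.93 × 616.64) = 136.88 / 879.3312 ≈ 0.156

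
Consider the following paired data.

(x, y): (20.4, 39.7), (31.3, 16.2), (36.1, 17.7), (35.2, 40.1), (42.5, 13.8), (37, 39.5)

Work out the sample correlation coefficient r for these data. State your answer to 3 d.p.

n = 6, Σx = 202.5, Σy = 167, Σx² = 7113.35, Σy² = 5510.52, Σxy = 5415.43
nΣxy − ΣxΣy = 32492.58 − 33817.5 = -1324.92
nΣx² − (Σx)² = 42680.1 − 41006.25 = 1673.85; nΣy² − (Σy)² = 33063.12 − 27889 = 5174.12
r = -1324.92 / √(1673.85 × 5174.12) = -1324.92 / 2942.9069 ≈ -0.450

-0.450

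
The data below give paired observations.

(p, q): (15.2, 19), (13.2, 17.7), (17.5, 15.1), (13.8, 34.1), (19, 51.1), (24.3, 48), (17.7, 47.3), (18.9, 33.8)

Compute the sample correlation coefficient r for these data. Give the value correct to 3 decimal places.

n = 8, Σp = 139.6, Σq = 266.1, Σp² = 2523.96, Σq² = 10360.05, Σpq = 4870.6
nΣpq − ΣpΣq = 38964.8 − 37147.56 = 1817.24
nΣp² − (Σp)² = 20191.68 − 19488.16 = 703.52; nΣq² − (Σq)² = 82880.4 − 70809.21 = 12071.19
r = 1817.24 / √(703.52 × 12071.19) = 1817.24 / 2914.1592 ≈ 0.624

0.624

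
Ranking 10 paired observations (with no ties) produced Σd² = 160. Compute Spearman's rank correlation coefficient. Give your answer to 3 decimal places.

ρ = 1 − 6Σd² / [n(n²−1)] = 1 − 6×160 / (10×99)
  = 1 − 960/990 = 1 − 0.9697 ≈ 0.030

0.030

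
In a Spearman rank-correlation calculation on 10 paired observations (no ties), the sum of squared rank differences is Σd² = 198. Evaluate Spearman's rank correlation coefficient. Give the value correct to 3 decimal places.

ρ = 1 − 6Σd² / [n(n²−1)] = 1 − 6×198 / (10×99)
  = 1 − 1188/990 = 1 − 1.2000 ≈ -0.200

-0.200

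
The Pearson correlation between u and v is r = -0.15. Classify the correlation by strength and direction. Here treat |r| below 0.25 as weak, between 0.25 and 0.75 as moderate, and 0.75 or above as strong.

weak negative

r = -0.15 < 0 so the relationship is negative.
|r| = 0.15, which falls in the weak range.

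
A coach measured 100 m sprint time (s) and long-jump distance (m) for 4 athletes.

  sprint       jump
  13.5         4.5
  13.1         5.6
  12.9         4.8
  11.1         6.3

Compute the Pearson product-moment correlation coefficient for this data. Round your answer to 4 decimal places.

n = 4, Σx = 50.6, Σy = 21.2, Σx² = 643.48, Σy² = 114.34, Σxy = 265.96
nΣxy − ΣxΣy = 1063.84 − 1072.72 = -8.88
nΣx² − (Σx)² = 2573.92 − 2560.36 = 13.56; nΣy² − (Σy)² = 457.36 − 449.44 = 7.92
r = -8.88 / √(13.56 × 7.92) = -8.88 / 10.3632 ≈ -0.8569

-0.8569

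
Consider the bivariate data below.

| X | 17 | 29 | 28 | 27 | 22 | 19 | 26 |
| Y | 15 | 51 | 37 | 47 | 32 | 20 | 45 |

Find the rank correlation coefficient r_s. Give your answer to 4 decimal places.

Rank X: 1, 7, 6, 5, 3, 2, 4
Rank Y: 1, 7, 4, 6, 3, 2, 5
d = rank(X) − rank(Y): 0, 0, 2, -1, 0, 0, -1; Σd² = 6
ρ = 1 − 6Σd² / [n(n²−1)] = 1 − 6×6 / (7×48) = 1 − 36/336 ≈ 0.8929

0.8929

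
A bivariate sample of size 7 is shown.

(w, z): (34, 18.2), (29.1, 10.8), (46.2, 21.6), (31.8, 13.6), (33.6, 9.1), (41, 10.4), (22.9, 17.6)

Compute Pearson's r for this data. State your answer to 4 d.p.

n = 7, Σw = 238.6, Σz = 101.3, Σw² = 8482.86, Σz² = 1600.13, Σwz = 3498.68
nΣwz − ΣwΣz = 24490.76 − 24170.18 = 320.58
nΣw² − (Σw)² = 59380.02 − 56929.96 = 2450.06; nΣz² − (Σz)² = 11200.91 − 10261.69 = 939.22
r = 320.58 / √(2450.06 × 939.22) = 320.58 / 1516.9527 ≈ 0.2113

0.2113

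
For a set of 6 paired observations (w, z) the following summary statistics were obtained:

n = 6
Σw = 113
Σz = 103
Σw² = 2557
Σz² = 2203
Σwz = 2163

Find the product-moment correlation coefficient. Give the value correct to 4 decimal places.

r = (nΣwz − ΣwΣz) / √[(nΣw² − (Σw)²)(nΣz² − (Σz)²)]
Numerator: 6×2163 − 113×103 = 1339
Denominator: √[(15342 − 12769)(13218 − 10609)] = √[2573 × 2609] = 2590.9375
r = 1339 / 2590.9375 ≈ 0.5168

0.5168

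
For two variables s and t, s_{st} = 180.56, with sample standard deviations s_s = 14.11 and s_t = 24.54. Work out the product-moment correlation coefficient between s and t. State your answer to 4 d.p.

0.5215

r = Cov(s,t) / (s_s · s_t) = 180.56 / (14.11 × 24.54)
  = 180.56 / 346.2594 ≈ 0.5215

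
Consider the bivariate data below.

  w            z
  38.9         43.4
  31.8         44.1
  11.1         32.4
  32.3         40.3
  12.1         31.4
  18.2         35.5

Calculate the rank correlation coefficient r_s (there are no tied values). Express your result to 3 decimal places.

Rank w: 6, 4, 1, 5, 2, 3
Rank z: 5, 6, 2, 4, 1, 3
d = rank(w) − rank(z): 1, -2, -1, 1, 1, 0; Σd² = 8
ρ = 1 − 6Σd² / [n(n²−1)] = 1 − 6×8 / (6×35) = 1 − 48/210 ≈ 0.771

0.771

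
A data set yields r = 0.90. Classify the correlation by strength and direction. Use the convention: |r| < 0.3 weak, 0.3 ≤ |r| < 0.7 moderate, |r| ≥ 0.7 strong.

strong positive

r = 0.90 > 0 so the relationship is positive.
|r| = 0.90, which falls in the strong range.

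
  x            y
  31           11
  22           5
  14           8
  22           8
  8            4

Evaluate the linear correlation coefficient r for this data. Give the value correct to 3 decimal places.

n = 5, Σx = 97, Σy = 36, Σx² = 2189, Σy² = 290, Σxy = 771
nΣxy − ΣxΣy = 3855 − 3492 = 363
nΣx² − (Σx)² = 10945 − 9409 = 1536; nΣy² − (Σy)² = 1450 − 1296 = 154
r = 363 / √(1536 × 154) = 363 / 486.3579 ≈ 0.746

0.746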